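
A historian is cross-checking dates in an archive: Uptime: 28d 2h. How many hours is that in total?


Days: 28
Extra hours: 2
Hours per day: 24
Days to hours: 28 x 24 = 672
Total: 672 + 2 = 674

674


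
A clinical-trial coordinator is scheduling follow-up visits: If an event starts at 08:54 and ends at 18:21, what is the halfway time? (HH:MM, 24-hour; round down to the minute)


Start time: 08:54 = 534 minutes from midnight
End time: 18:21 = 1101 minutes from midnight
Sum: 534 + 1101 = 1635
Midpoint: 1635 / 2 = 817 minutes
Convert: 817 / 60 = 13 hours, 37 minutes
Result: 13:37

13:37


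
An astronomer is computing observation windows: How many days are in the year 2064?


Year: 2064
Check leap year rules:
Divisible by 4? Yes
Divisible by 100? No
2064 is a leap year
Days: 366

366


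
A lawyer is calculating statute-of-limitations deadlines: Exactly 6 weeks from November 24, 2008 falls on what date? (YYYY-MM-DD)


Start: 2008-11-24
Weeks to add: 6
Convert to days: 6 x 7 = 42 days
Add 42 days to 2008-11-24
Result: 2009-01-05

2009-01-05


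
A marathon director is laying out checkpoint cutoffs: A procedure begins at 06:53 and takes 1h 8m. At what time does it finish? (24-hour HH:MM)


Start time: 06:53
Adding: 1 hours 8 minutes
Minutes: 53 + 8 = 61
Minute overflow: 61 >= 60, so carry 1 hour, minutes = 1
Hours: 6 + 1 + 1 = 8
Result: 08:01

08:01


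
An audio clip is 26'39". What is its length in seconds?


Minutes: 26
Seconds: 39
Convert minutes to seconds: 26 x 60 = 1560
Add remaining seconds: 1560 + 39 = 1599

1599


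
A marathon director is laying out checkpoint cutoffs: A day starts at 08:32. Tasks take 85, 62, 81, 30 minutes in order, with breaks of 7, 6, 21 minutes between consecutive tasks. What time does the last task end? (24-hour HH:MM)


Start: 08:32 = 512 min from midnight
  after task 1 (85 min): 09:57
  after break (7 min): 10:04
  after task 2 (62 min): 11:06
  after break (6 min): 11:12
  after task 3 (81 min): 12:33
  after break (21 min): 12:54
  after task 4 (30 min): 13:24
Total elapsed: 292 minutes
End time: 13:24

13:24


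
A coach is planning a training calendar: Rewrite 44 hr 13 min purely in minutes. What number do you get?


Hours: 44
Extra minutes: 13
Minutes per hour: 60
Hours to minutes: 44 x 60 = 2640
Total: 2640 + 13 = 2653

2653


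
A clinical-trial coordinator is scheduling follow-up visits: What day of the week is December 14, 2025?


Date: 2025-12-14
January 1, 2025 is a Wednesday
Day of year: 348
Offset from Jan 1: 347 days
347 mod 7 = 4
Result: Sunday

Sunday


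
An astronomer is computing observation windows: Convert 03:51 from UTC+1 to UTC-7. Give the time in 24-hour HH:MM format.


Local time: 03:51 at UTC+1 (offset 1h)
Target zone: UTC-7 (offset -7h)
Difference: -7 - (1) = -8 hours
Calculation: 3 + (-8) = -5
Wraparound: (-5) mod 24 = 19
Result: 19:51

19:51


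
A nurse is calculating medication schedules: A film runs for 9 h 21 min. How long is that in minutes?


Hours: 9
Minutes: 21
Convert hours to minutes: 9 x 60 = 540
Add remaining minutes: 540 + 21 = 561

561


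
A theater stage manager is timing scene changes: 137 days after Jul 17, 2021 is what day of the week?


Start: 2021-07-17 (Saturday)
Step 1 - find target date: add 137 days
  2021-07-17 + 137 days = 2021-12-01
Step 2 - day of week:
  137 mod 7 = 4
  Saturday + 4 days -> Wednesday
Result: Wednesday (2021-12-01)

Wednesday


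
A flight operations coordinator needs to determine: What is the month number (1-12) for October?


Calendar month order:
9. September
10. October <--
11. November
October is month number 10

10


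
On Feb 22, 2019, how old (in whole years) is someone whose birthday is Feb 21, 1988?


Birth: 1988-02-21
Reference: 2019-02-22
Year difference: 2019 - 1988 = 31
Has birthday (02-21) occurred by 02-22? Yes
Age in full years: 31

31


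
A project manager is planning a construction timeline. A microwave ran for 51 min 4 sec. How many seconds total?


Minutes: 51
Extra seconds: 4
Seconds per minute: 60
Minutes to seconds: 51 x 60 = 3060
Total: 3060 + 4 = 3064

3064


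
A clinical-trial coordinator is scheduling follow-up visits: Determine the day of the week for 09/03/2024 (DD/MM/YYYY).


Date: 2024-03-09
January 1, 2024 is a Monday
Day of year: 69
Offset from Jan 1: 68 days
68 mod 7 = 5
Result: Saturday

Saturday


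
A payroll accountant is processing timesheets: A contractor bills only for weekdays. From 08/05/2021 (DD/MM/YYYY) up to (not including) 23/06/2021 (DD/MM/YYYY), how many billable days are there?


Start: 2021-05-08 (Saturday)
End (exclusive): 2021-06-23 (Wednesday)
Total calendar days: 46
Full weeks: 46 // 7 = 6 -> 30 weekdays
Remaining 4 days starting on Saturday:
  Sat(-), Sun(-), Mon(w), Tue(w) -> 2 weekdays
Total business days: 30 + 2 = 32

32


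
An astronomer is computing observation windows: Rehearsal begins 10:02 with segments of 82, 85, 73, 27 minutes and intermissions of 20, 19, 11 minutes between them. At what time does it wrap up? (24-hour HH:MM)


Start: 10:02 = 602 min from midnight
  after task 1 (82 min): 11:24
  after break (20 min): 11:44
  after task 2 (85 min): 13:09
  after break (19 min): 13:28
  after task 3 (73 min): 14:41
  after break (11 min): 14:52
  after task 4 (27 min): 15:19
Total elapsed: 317 minutes
End time: 15:19

15:19


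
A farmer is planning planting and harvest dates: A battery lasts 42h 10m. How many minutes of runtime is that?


Hours: 42
Extra minutes: 10
Minutes per hour: 60
Hours to minutes: 42 x 60 = 2520
Total: 2520 + 10 = 2530

2530


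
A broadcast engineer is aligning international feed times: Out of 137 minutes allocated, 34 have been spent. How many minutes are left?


Total budget: 137 minutes
Time used: 34 minutes
Remaining: 137 - 34 = 103 minutes
Percent used: 24.8%
Percent remaining: 75.2%

103


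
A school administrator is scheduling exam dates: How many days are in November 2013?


Month: November
Year: 2013
November is a 30-day month
Total: 30 days

30


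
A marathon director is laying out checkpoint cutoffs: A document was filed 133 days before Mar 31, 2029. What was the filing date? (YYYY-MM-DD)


Start: 2029-03-31
Subtracting 133 days
Days already passed in March: 31
After going back through March: 102 more days to subtract
February 2029: 28 days, 74 remaining
January 2029: 31 days, 43 remaining
December 2028: 31 days, 12 remaining
November 2028 has 30 days, need 12
Result: 2028-11-18

2028-11-18


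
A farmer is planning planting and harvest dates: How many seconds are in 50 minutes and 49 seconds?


Minutes: 50
Seconds: 49
Convert minutes to seconds: 50 x 60 = 3000
Add remaining seconds: 3000 + 49 = 3049

3049


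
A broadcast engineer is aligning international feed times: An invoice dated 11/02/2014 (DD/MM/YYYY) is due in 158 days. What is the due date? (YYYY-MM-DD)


Start: 2014-02-11
Adding 158 days
Days remaining in February: 17
After February: 141 days still to add
March 2014: 31 days, 110 remaining
April 2014: 30 days, 80 remaining
May 2014: 31 days, 49 remaining
June 2014: 30 days, 19 remaining
Result: 2014-07-19

2014-07-19


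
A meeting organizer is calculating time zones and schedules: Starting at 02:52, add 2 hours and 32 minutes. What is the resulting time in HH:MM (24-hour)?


Start time: 02:52
Adding: 2 hours 32 minutes
Minutes: 52 + 32 = 84
Minute overflow: 84 >= 60, so carry 1 hour, minutes = 24
Hours: 2 + 2 + 1 = 5
Result: 05:24

05:24


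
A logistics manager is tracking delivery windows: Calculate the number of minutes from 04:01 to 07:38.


Start time: 04:01 = 241 minutes from midnight
End time: 07:38 = 458 minutes from midnight
Difference: 458 - 241 = 217 minutes
That is 3 hours and 37 minutes

217


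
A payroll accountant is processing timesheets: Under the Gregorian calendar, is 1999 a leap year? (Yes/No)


Year: 1999
Divisible by 4? 1999 / 4 = 499.75 -> No
Not divisible by 4, so NOT a leap year

No


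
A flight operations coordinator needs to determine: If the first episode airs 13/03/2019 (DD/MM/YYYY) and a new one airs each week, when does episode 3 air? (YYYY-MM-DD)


First occurrence: 2019-03-13 (occurrence 1)
Each occurrence is 7 days after the previous.
Occurrence 3 is 2 weeks after the first.
2 weeks = 14 days
2019-03-13 + 14 days = 2019-03-27

2019-03-27


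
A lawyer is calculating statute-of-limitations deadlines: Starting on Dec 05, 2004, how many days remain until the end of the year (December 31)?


Start: December 05, 2004
End: December 31, 2004
Days left in December: 26
Total: 26 days

26


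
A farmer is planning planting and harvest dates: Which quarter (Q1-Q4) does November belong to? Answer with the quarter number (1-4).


Month: November (month 11)
Q1: January-March (months 1-3)
Q2: April-June (months 4-6)
Q3: July-September (months 7-9)
Q4: October-December (months 10-12)
Month 11 falls in Q4

4


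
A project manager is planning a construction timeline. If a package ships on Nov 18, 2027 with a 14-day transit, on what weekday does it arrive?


Start: 2027-11-18 (Thursday)
Step 1 - find target date: add 14 days
  2027-11-18 + 14 days = 2027-12-02
Step 2 - day of week:
  14 mod 7 = 0
  Thursday + 0 days -> Thursday
Result: Thursday (2027-12-02)

Thursday


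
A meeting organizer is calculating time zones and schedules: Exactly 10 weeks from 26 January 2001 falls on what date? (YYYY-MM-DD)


Start: 2001-01-26
Weeks to add: 10
Convert to days: 10 x 7 = 70 days
Add 70 days to 2001-01-26
Result: 2001-04-06

2001-04-06


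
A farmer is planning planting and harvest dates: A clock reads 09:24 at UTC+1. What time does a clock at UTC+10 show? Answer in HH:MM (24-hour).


Local time: 09:24 at UTC+1 (offset 1h)
Target zone: UTC+10 (offset 10h)
Difference: 10 - (1) = 9 hours
Calculation: 9 + (9) = 18
Result: 18:24

18:24


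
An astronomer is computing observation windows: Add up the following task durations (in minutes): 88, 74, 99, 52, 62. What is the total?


Durations: 88, 74, 99, 52, 62
Running sum: 88
+ 74 = 162
+ 99 = 261
+ 52 = 313
+ 62 = 375
Total duration: 375 minutes
That is 6 hours and 15 minutes

375


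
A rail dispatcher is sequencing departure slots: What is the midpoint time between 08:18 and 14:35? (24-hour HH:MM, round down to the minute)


Start time: 08:18 = 498 minutes from midnight
End time: 14:35 = 875 minutes from midnight
Sum: 498 + 875 = 1373
Midpoint: 1373 / 2 = 686 minutes
Convert: 686 / 60 = 11 hours, 26 minutes
Result: 11:26

11:26


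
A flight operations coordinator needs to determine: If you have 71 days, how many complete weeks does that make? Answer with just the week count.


Total days: 71
Days per week: 7
Division: 71 / 7 = 10 remainder 1
Complete weeks: 10
Remaining days: 1

10


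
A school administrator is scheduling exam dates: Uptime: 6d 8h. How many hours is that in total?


Days: 6
Extra hours: 8
Hours per day: 24
Days to hours: 6 x 24 = 144
Total: 144 + 8 = 152

152


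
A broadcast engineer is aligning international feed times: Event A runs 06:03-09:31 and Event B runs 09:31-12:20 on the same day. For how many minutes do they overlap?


Interval A: [363, 571] minutes from midnight
Interval B: [571, 740] minutes from midnight
Overlap start = max(363, 571) = 571
Overlap end = min(571, 740) = 571
End <= start, so the intervals do not overlap: 0 minutes

0


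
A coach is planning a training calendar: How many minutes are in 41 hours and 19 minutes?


Hours: 41
Minutes: 19
Convert hours to minutes: 41 x 60 = 2460
Add remaining minutes: 2460 + 19 = 2479

2479


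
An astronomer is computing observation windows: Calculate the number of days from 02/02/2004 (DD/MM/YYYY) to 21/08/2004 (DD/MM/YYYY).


Start date: 2004-02-02
End date: 2004-08-21
Feb 2004: +28 days
Mar 2004: +31 days
Apr 2004: +30 days
... (4 more months)
Total: 201 days

201


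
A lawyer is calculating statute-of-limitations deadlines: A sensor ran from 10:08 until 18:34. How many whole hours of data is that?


Start: 10:08
End: 18:34
Hour difference: 18 - 10 = 8 hours
Minute difference: 34 - 8 = 26 minutes
Total minutes: 506
Complete hours: 506 / 60 = 8 (remainder 26)

8


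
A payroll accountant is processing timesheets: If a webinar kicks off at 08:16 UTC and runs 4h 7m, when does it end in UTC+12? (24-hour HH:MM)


Start: 08:16 in UTC
Step 1 - add duration:
  minutes: 16 + 7 = 23
  hours: 8 + 4 + 0 = 12
  end in UTC: 12:23
Step 2 - convert UTC -> UTC+12:
  offset difference: 12 - (0) = 12 hours
  12 + (12) = 24 -> mod 24 = 0
Result: 00:23 in UTC+12

00:23


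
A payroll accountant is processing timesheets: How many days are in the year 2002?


Year: 2002
Check leap year rules:
Divisible by 4? No
2002 is not a leap year
Days: 365

365


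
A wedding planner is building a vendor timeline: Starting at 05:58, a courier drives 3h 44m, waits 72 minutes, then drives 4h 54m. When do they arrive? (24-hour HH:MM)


Depart: 05:58
Leg 1: +224 min -> 09:42
Layover: +72 min -> 10:54
Leg 2: +294 min -> 15:48
Total travel: 590 minutes = 9h 50m
Arrival: 15:48

15:48


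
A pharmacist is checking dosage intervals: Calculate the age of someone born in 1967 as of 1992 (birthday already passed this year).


Birth year: 1967
Current year: 1992
Age = current year - birth year
Age = 1992 - 1967 = 25

25


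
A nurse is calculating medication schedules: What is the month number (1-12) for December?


Calendar month order:
11. November
12. December <--
December is month number 12

12


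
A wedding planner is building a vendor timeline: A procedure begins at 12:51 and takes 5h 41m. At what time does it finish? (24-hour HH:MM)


Start time: 12:51
Adding: 5 hours 41 minutes
Minutes: 51 + 41 = 92
Minute overflow: 92 >= 60, so carry 1 hour, minutes = 32
Hours: 12 + 5 + 1 = 18
Result: 18:32

18:32


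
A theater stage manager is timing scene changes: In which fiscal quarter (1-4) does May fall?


Month: May (month 5)
Q1: January-March (months 1-3)
Q2: April-June (months 4-6)
Q3: July-September (months 7-9)
Q4: October-December (months 10-12)
Month 5 falls in Q2

2


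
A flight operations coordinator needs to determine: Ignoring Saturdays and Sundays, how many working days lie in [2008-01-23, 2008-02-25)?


Start: 2008-01-23 (Wednesday)
End (exclusive): 2008-02-25 (Monday)
Total calendar days: 33
Full weeks: 33 // 7 = 4 -> 20 weekdays
Remaining 5 days starting on Wednesday:
  Wed(w), Thu(w), Fri(w), Sat(-), Sun(-) -> 3 weekdays
Total business days: 20 + 3 = 23

23


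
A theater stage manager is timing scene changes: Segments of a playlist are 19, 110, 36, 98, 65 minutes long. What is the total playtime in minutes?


Durations: 19, 110, 36, 98, 65
Running sum: 19
+ 110 = 129
+ 36 = 165
+ 98 = 263
+ 65 = 328
Total duration: 328 minutes
That is 5 hours and 28 minutes

328


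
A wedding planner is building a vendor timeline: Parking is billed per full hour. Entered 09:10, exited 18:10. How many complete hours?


Start: 09:10
End: 18:10
Hour difference: 18 - 9 = 9 hours
Minute difference: 10 - 10 = 0 minutes
Total minutes: 540
Complete hours: 540 / 60 = 9 (remainder 0)

9


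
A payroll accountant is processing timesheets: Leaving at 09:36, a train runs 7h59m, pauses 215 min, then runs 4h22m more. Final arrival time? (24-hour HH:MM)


Depart: 09:36
Leg 1: +479 min -> 17:35
Layover: +215 min -> 21:10
Leg 2: +262 min -> 01:32
Total travel: 956 minutes = 15h 56m
Arrival: 01:32

01:32


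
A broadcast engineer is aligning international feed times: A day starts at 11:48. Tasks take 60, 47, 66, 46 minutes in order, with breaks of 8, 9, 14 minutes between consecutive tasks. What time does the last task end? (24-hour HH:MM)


Start: 11:48 = 708 min from midnight
  after task 1 (60 min): 12:48
  after break (8 min): 12:56
  after task 2 (47 min): 13:43
  after break (9 min): 13:52
  after task 3 (66 min): 14:58
  after break (14 min): 15:12
  after task 4 (46 min): 15:58
Total elapsed: 250 minutes
End time: 15:58

15:58


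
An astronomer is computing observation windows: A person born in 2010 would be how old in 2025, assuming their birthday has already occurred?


Birth year: 2010
Current year: 2025
Age = current year - birth year
Age = 2025 - 2010 = 15

15


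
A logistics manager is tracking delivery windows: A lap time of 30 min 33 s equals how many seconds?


Minutes: 30
Seconds: 33
Convert minutes to seconds: 30 x 60 = 1800
Add remaining seconds: 1800 + 33 = 1833

1833


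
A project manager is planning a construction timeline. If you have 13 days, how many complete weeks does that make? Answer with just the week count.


Total days: 13
Days per week: 7
Division: 13 / 7 = 1 remainder 6
Complete weeks: 1
Remaining days: 6

1


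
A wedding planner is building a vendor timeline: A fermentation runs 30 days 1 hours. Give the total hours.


Days: 30
Extra hours: 1
Hours per day: 24
Days to hours: 30 x 24 = 720
Total: 720 + 1 = 721

721


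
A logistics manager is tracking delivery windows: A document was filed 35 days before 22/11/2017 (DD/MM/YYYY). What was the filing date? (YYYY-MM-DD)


Start: 2017-11-22
Subtracting 35 days
Days already passed in November: 22
After going back through November: 13 more days to subtract
October 2017 has 31 days, need 13
Result: 2017-10-18

2017-10-18


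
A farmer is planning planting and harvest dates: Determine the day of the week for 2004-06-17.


Date: 2004-06-17
January 1, 2004 is a Thursday
Day of year: 169
Offset from Jan 1: 168 days
168 mod 7 = 0
Result: Thursday

Thursday


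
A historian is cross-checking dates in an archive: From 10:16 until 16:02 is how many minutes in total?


Start time: 10:16 = 616 minutes from midnight
End time: 16:02 = 962 minutes from midnight
Difference: 962 - 616 = 346 minutes
That is 5 hours and 46 minutes

346


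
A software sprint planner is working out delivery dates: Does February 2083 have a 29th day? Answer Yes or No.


Year: 2083
Divisible by 4? 2083 / 4 = 520.75 -> No
Not divisible by 4, so NOT a leap year

No


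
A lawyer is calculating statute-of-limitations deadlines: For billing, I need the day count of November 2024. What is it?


Month: November
Year: 2024
November is a 30-day month
Total: 30 days

30


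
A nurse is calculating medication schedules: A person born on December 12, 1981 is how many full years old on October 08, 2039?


Birth: 1981-12-12
Reference: 2039-10-08
Year difference: 2039 - 1981 = 58
Has birthday (12-12) occurred by 10-08? No
Birthday not yet reached this year -> subtract 1
Age in full years: 57

57


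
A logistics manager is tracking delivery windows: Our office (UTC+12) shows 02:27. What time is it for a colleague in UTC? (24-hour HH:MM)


Local time: 02:27 at UTC+12 (offset 12h)
Target zone: UTC (offset 0h)
Difference: 0 - (12) = -12 hours
Calculation: 2 + (-12) = -10
Wraparound: (-10) mod 24 = 14
Result: 14:27

14:27


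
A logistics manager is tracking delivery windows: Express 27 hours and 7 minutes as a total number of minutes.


Hours: 27
Extra minutes: 7
Minutes per hour: 60
Hours to minutes: 27 x 60 = 1620
Total: 1620 + 7 = 1627

1627


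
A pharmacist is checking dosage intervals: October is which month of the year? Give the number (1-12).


Calendar month order:
9. September
10. October <--
11. November
October is month number 10

10


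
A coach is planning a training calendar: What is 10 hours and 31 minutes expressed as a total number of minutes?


Hours: 10
Minutes: 31
Convert hours to minutes: 10 x 60 = 600
Add remaining minutes: 600 + 31 = 631

631


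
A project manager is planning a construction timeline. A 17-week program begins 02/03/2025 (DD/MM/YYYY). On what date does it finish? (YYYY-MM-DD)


Start: 2025-03-02
Weeks to add: 17
Convert to days: 17 x 7 = 119 days
Add 119 days to 2025-03-02
Result: 2025-06-29

2025-06-29


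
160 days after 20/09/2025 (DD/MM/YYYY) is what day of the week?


Start: 2025-09-20 (Saturday)
Step 1 - find target date: add 160 days
  2025-09-20 + 160 days = 2026-02-27
Step 2 - day of week:
  160 mod 7 = 6
  Saturday + 6 days -> Friday
Result: Friday (2026-02-27)

Friday


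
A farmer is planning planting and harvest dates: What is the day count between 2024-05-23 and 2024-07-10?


Start date: 2024-05-23
End date: 2024-07-10
May 2024: +9 days
Jun 2024: +30 days
Jul 2024: +9 days
Total: 48 days

48


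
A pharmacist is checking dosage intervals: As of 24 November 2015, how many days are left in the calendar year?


Start: November 24, 2015
End: December 31, 2015
Days left in November: 6
December: 31
Sum of remaining months: 31
Total: 6 + 31 = 37

37


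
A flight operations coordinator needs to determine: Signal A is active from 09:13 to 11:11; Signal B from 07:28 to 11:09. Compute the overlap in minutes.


Interval A: [553, 671] minutes from midnight
Interval B: [448, 669] minutes from midnight
Overlap start = max(553, 448) = 553
Overlap end = min(671, 669) = 669
Overlap = 669 - 553 = 116 minutes

116


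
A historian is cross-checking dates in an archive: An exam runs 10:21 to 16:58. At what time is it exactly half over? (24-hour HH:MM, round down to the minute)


Start time: 10:21 = 621 minutes from midnight
End time: 16:58 = 1018 minutes from midnight
Sum: 621 + 1018 = 1639
Midpoint: 1639 / 2 = 819 minutes
Convert: 819 / 60 = 13 hours, 39 minutes
Result: 13:39

13:39


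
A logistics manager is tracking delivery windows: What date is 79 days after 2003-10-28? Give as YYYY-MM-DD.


Start: 2003-10-28
Adding 79 days
Days remaining in October: 3
After October: 76 days still to add
November 2003: 30 days, 46 remaining
December 2003: 31 days, 15 remaining
January 2004 has 31 days, need 15
Result: 2004-01-15

2004-01-15


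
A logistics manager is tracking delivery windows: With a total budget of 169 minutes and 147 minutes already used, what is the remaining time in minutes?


Total budget: 169 minutes
Time used: 147 minutes
Remaining: 169 - 147 = 22 minutes
Percent used: 87.0%
Percent remaining: 13.0%

22


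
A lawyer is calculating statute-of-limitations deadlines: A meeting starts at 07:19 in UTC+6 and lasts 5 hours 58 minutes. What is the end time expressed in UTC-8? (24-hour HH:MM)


Start: 07:19 in UTC+6
Step 1 - add duration:
  minutes: 19 + 58 = 77 (carry 1h)
  hours: 7 + 5 + 1 = 13
  end in UTC+6: 13:17
Step 2 - convert UTC+6 -> UTC-8:
  offset difference: -8 - (6) = -14 hours
  13 + (-14) = -1 -> mod 24 = 23
Result: 23:17 in UTC-8

23:17


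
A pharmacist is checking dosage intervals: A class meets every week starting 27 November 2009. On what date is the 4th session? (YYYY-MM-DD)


First occurrence: 2009-11-27 (occurrence 1)
Each occurrence is 7 days after the previous.
Occurrence 4 is 3 weeks after the first.
3 weeks = 21 days
2009-11-27 + 21 days = 2009-12-18

2009-12-18


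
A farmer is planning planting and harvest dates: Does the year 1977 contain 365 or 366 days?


Year: 1977
Check leap year rules:
Divisible by 4? No
1977 is not a leap year
Days: 365

365


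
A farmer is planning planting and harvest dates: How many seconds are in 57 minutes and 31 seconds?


Minutes: 57
Extra seconds: 31
Seconds per minute: 60
Minutes to seconds: 57 x 60 = 3420
Total: 3420 + 31 = 3451

3451


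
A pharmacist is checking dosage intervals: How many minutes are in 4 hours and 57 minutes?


Hours: 4
Minutes: 57
Convert hours to minutes: 4 x 60 = 240
Add remaining minutes: 240 + 57 = 297

297


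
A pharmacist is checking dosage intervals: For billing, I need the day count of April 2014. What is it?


Month: April
Year: 2014
April is a 30-day month
Total: 30 days

30


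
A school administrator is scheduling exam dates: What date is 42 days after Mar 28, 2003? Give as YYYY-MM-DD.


Start: 2003-03-28
Adding 42 days
Days remaining in March: 3
After March: 39 days still to add
April 2003: 30 days, 9 remaining
May 2003 has 31 days, need 9
Result: 2003-05-09

2003-05-09


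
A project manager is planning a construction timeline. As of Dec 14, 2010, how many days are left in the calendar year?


Start: December 14, 2010
End: December 31, 2010
Days left in December: 17
Total: 17 days

17


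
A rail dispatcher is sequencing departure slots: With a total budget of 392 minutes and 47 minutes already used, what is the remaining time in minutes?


Total budget: 392 minutes
Time used: 47 minutes
Remaining: 392 - 47 = 345 minutes
Percent used: 12.0%
Percent remaining: 88.0%

345


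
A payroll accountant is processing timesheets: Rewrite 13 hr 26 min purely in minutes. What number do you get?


Hours: 13
Extra minutes: 26
Minutes per hour: 60
Hours to minutes: 13 x 60 = 780
Total: 780 + 26 = 806

806


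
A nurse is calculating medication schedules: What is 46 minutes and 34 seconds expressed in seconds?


Minutes: 46
Extra seconds: 34
Seconds per minute: 60
Minutes to seconds: 46 x 60 = 2760
Total: 2760 + 34 = 2794

2794


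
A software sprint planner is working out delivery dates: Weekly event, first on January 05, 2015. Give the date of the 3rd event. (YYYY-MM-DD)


First occurrence: 2015-01-05 (occurrence 1)
Each occurrence is 7 days after the previous.
Occurrence 3 is 2 weeks after the first.
2 weeks = 14 days
2015-01-05 + 14 days = 2015-01-19

2015-01-19


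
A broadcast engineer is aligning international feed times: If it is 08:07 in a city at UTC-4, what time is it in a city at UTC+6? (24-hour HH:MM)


Local time: 08:07 at UTC-4 (offset -4h)
Target zone: UTC+6 (offset 6h)
Difference: 6 - (-4) = 10 hours
Calculation: 8 + (10) = 18
Result: 18:07

18:07


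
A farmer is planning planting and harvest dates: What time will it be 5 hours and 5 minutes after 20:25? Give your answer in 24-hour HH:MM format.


Start time: 20:25
Adding: 5 hours 5 minutes
Minutes: 25 + 5 = 30
Hours: 20 + 5 + 0 = 25
Hour wraparound: 25 mod 24 = 1
Result: 01:30

01:30


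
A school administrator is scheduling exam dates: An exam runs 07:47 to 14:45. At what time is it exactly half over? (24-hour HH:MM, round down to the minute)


Start time: 07:47 = 467 minutes from midnight
End time: 14:45 = 885 minutes from midnight
Sum: 467 + 885 = 1352
Midpoint: 1352 / 2 = 676 minutes
Convert: 676 / 60 = 11 hours, 16 minutes
Result: 11:16

11:16


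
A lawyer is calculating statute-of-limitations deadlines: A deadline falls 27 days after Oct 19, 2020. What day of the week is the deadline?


Start: 2020-10-19 (Monday)
Step 1 - find target date: add 27 days
  2020-10-19 + 27 days = 2020-11-15
Step 2 - day of week:
  27 mod 7 = 6
  Monday + 6 days -> Sunday
Result: Sunday (2020-11-15)

Sunday


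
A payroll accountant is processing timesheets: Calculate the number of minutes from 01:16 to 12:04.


Start time: 01:16 = 76 minutes from midnight
End time: 12:04 = 724 minutes from midnight
Difference: 724 - 76 = 648 minutes
That is 10 hours and 48 minutes

648


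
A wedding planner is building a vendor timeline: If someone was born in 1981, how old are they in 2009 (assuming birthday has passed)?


Birth year: 1981
Current year: 2009
Age = current year - birth year
Age = 2009 - 1981 = 28

28


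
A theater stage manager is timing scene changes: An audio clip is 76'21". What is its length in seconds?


Minutes: 76
Seconds: 21
Convert minutes to seconds: 76 x 60 = 4560
Add remaining seconds: 4560 + 21 = 4581

4581


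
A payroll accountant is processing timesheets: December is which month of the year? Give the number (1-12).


Calendar month order:
11. November
12. December <--
December is month number 12

12


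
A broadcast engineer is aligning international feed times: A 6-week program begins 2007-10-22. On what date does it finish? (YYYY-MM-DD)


Start: 2007-10-22
Weeks to add: 6
Convert to days: 6 x 7 = 42 days
Add 42 days to 2007-10-22
Result: 2007-12-03

2007-12-03


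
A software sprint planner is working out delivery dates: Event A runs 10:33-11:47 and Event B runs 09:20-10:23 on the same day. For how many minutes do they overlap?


Interval A: [633, 707] minutes from midnight
Interval B: [560, 623] minutes from midnight
Overlap start = max(633, 560) = 633
Overlap end = min(707, 623) = 623
End <= start, so the intervals do not overlap: 0 minutes

0


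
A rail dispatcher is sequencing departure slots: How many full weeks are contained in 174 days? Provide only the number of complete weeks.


Total days: 174
Days per week: 7
Division: 174 / 7 = 24 remainder 6
Complete weeks: 24
Remaining days: 6

24


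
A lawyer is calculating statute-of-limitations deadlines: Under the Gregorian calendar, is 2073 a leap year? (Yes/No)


Year: 2073
Divisible by 4? 2073 / 4 = 518.25 -> No
Not divisible by 4, so NOT a leap year

No


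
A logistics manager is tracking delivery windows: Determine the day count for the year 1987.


Year: 1987
Check leap year rules:
Divisible by 4? No
1987 is not a leap year
Days: 365

365


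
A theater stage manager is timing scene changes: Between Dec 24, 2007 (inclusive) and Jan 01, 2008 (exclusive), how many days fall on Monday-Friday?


Start: 2007-12-24 (Monday)
End (exclusive): 2008-01-01 (Tuesday)
Total calendar days: 8
Full weeks: 8 // 7 = 1 -> 5 weekdays
Remaining 1 days starting on Monday:
  Mon(w) -> 1 weekdays
Total business days: 5 + 1 = 6

6


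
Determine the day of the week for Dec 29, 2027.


Date: 2027-12-29
January 1, 2027 is a Friday
Day of year: 363
Offset from Jan 1: 362 days
362 mod 7 = 5
Result: Wednesday

Wednesday


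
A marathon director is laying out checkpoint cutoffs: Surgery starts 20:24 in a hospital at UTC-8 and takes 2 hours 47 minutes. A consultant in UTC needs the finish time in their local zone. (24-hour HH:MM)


Start: 20:24 in UTC-8
Step 1 - add duration:
  minutes: 24 + 47 = 71 (carry 1h)
  hours: 20 + 2 + 1 = 23
  end in UTC-8: 23:11
Step 2 - convert UTC-8 -> UTC:
  offset difference: 0 - (-8) = 8 hours
  23 + (8) = 31 -> mod 24 = 7
Result: 07:11 in UTC

07:11


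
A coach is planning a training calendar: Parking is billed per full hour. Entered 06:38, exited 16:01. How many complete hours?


Start: 06:38
End: 16:01
Hour difference: 16 - 6 = 10 hours
Minute difference: 1 - 38 = -37 minutes
Total minutes: 563
Complete hours: 563 / 60 = 9 (remainder 23)

9


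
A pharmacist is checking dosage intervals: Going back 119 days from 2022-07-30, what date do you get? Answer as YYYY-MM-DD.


Start: 2022-07-30
Subtracting 119 days
Days already passed in July: 30
After going back through July: 89 more days to subtract
June 2022: 30 days, 59 remaining
May 2022: 31 days, 28 remaining
April 2022 has 30 days, need 28
Result: 2022-04-02

2022-04-02


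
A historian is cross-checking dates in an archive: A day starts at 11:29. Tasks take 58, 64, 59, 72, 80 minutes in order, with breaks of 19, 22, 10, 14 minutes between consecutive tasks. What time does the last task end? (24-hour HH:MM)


Start: 11:29 = 689 min from midnight
  after task 1 (58 min): 12:27
  after break (19 min): 12:46
  after task 2 (64 min): 13:50
  after break (22 min): 14:12
  after task 3 (59 min): 15:11
  after break (10 min): 15:21
  after task 4 (72 min): 16:33
  after break (14 min): 16:47
  after task 5 (80 min): 18:07
Total elapsed: 398 minutes
End time: 18:07

18:07


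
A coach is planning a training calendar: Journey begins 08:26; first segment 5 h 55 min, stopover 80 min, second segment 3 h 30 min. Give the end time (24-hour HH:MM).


Depart: 08:26
Leg 1: +355 min -> 14:21
Layover: +80 min -> 15:41
Leg 2: +210 min -> 19:11
Total travel: 645 minutes = 10h 45m
Arrival: 19:11

19:11


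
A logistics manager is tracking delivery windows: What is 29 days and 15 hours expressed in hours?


Days: 29
Extra hours: 15
Hours per day: 24
Days to hours: 29 x 24 = 696
Total: 696 + 15 = 711

711


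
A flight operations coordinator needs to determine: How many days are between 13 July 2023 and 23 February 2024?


Start date: 2023-07-13
End date: 2024-02-23
Jul 2023: +19 days
Aug 2023: +31 days
Sep 2023: +30 days
... (5 more months)
Total: 225 days

225


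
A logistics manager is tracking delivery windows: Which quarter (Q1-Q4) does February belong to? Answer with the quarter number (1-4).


Month: February (month 2)
Q1: January-March (months 1-3)
Q2: April-June (months 4-6)
Q3: July-September (months 7-9)
Q4: October-December (months 10-12)
Month 2 falls in Q1

1


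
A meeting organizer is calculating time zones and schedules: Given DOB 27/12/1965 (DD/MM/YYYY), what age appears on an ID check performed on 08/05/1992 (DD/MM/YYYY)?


Birth: 1965-12-27
Reference: 1992-05-08
Year difference: 1992 - 1965 = 27
Has birthday (12-27) occurred by 05-08? No
Birthday not yet reached this year -> subtract 1
Age in full years: 26

26


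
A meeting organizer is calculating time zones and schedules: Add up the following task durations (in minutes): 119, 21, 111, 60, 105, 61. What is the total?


Durations: 119, 21, 111, 60, 105, 61
Running sum: 119
+ 21 = 140
+ 111 = 251
+ 60 = 311
+ 105 = 416
+ 61 = 477
Total duration: 477 minutes
That is 7 hours and 57 minutes

477


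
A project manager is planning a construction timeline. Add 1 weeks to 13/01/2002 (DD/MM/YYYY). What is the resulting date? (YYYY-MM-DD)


Start: 2002-01-13
Weeks to add: 1
Convert to days: 1 x 7 = 7 days
Add 7 days to 2002-01-13
Result: 2002-01-20

2002-01-20


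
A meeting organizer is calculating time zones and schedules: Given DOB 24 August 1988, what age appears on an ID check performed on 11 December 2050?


Birth: 1988-08-24
Reference: 2050-12-11
Year difference: 2050 - 1988 = 62
Has birthday (08-24) occurred by 12-11? Yes
Age in full years: 62

62


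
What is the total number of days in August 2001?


Month: August
Year: 2001
August is a 31-day month
Total: 31 days

31


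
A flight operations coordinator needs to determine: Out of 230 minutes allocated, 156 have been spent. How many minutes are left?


Total budget: 230 minutes
Time used: 156 minutes
Remaining: 230 - 156 = 74 minutes
Percent used: 67.8%
Percent remaining: 32.2%

74


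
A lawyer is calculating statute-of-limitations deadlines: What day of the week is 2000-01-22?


Date: 2000-01-22
January 1, 2000 is a Saturday
Day of year: 22
Offset from Jan 1: 21 days
21 mod 7 = 0
Result: Saturday

Saturday


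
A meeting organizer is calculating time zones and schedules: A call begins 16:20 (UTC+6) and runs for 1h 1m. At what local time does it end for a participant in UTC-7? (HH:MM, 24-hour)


Start: 16:20 in UTC+6
Step 1 - add duration:
  minutes: 20 + 1 = 21
  hours: 16 + 1 + 0 = 17
  end in UTC+6: 17:21
Step 2 - convert UTC+6 -> UTC-7:
  offset difference: -7 - (6) = -13 hours
  17 + (-13) = 4 -> mod 24 = 4
Result: 04:21 in UTC-7

04:21


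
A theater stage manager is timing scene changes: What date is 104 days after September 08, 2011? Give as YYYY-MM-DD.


Start: 2011-09-08
Adding 104 days
Days remaining in September: 22
After September: 82 days still to add
October 2011: 31 days, 51 remaining
November 2011: 30 days, 21 remaining
December 2011 has 31 days, need 21
Result: 2011-12-21

2011-12-21


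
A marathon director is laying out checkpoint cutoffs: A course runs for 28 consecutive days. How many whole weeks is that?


Total days: 28
Days per week: 7
Division: 28 / 7 = 4 remainder 0
Complete weeks: 4
Remaining days: 0

4


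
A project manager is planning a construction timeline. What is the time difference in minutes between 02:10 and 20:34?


Start time: 02:10 = 130 minutes from midnight
End time: 20:34 = 1234 minutes from midnight
Difference: 1234 - 130 = 1104 minutes
That is 18 hours and 24 minutes

1104


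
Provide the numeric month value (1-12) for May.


Calendar month order:
4. April
5. May <--
6. June
May is month number 5

5


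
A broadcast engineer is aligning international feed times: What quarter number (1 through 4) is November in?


Month: November (month 11)
Q1: January-March (months 1-3)
Q2: April-June (months 4-6)
Q3: July-September (months 7-9)
Q4: October-December (months 10-12)
Month 11 falls in Q4

4


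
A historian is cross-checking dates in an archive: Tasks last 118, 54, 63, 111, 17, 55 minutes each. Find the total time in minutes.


Durations: 118, 54, 63, 111, 17, 55
Running sum: 118
+ 54 = 172
+ 63 = 235
+ 111 = 346
+ 17 = 363
+ 55 = 418
Total duration: 418 minutes
That is 6 hours and 58 minutes

418


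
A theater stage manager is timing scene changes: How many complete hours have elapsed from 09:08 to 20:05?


Start: 09:08
End: 20:05
Hour difference: 20 - 9 = 11 hours
Minute difference: 5 - 8 = -3 minutes
Total minutes: 657
Complete hours: 657 / 60 = 10 (remainder 57)

10


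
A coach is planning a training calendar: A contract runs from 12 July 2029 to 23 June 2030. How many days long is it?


Start date: 2029-07-12
End date: 2030-06-23
Jul 2029: +20 days
Aug 2029: +31 days
Sep 2029: +30 days
... (9 more months)
Total: 346 days

346


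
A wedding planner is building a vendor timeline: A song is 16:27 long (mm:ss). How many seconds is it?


Minutes: 16
Extra seconds: 27
Seconds per minute: 60
Minutes to seconds: 16 x 60 = 960
Total: 960 + 27 = 987

987


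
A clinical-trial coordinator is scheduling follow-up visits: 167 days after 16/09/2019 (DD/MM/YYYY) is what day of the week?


Start: 2019-09-16 (Monday)
Step 1 - find target date: add 167 days
  2019-09-16 + 167 days = 2020-03-01
Step 2 - day of week:
  167 mod 7 = 6
  Monday + 6 days -> Sunday
Result: Sunday (2020-03-01)

Sunday


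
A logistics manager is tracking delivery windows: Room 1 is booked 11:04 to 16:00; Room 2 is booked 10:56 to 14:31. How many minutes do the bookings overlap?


Interval A: [664, 960] minutes from midnight
Interval B: [656, 871] minutes from midnight
Overlap start = max(664, 656) = 664
Overlap end = min(960, 871) = 871
Overlap = 871 - 664 = 207 minutes

207


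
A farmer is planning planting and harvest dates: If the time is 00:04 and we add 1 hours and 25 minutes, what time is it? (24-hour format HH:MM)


Start time: 00:04
Adding: 1 hours 25 minutes
Minutes: 4 + 25 = 29
Hours: 0 + 1 + 0 = 1
Result: 01:29

01:29


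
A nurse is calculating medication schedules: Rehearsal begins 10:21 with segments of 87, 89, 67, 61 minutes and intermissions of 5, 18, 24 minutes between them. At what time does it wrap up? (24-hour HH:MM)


Start: 10:21 = 621 min from midnight
  after task 1 (87 min): 11:48
  after break (5 min): 11:53
  after task 2 (89 min): 13:22
  after break (18 min): 13:40
  after task 3 (67 min): 14:47
  after break (24 min): 15:11
  after task 4 (61 min): 16:12
Total elapsed: 351 minutes
End time: 16:12

16:12


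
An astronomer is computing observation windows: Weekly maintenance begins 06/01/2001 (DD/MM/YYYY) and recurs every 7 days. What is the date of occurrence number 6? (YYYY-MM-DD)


First occurrence: 2001-01-06 (occurrence 1)
Each occurrence is 7 days after the previous.
Occurrence 6 is 5 weeks after the first.
5 weeks = 35 days
2001-01-06 + 35 days = 2001-02-10

2001-02-10


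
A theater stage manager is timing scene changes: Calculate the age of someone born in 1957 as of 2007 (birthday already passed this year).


Birth year: 1957
Current year: 2007
Age = current year - birth year
Age = 2007 - 1957 = 50

50


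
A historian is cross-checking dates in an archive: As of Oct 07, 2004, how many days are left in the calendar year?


Start: October 07, 2004
End: December 31, 2004
Days left in October: 24
November: 30
December: 31
Sum of remaining months: 61
Total: 24 + 61 = 85

85


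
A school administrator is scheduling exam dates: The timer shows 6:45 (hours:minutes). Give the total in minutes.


Hours: 6
Minutes: 45
Convert hours to minutes: 6 x 60 = 360
Add remaining minutes: 360 + 45 = 405

405
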